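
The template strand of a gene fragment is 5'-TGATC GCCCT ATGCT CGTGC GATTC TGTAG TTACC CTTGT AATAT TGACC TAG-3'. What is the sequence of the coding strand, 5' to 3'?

5′-CTAGGTCAATATTACAAGGGTAACTACAGAATCGCACGAGCATAGGGCGATCA-3′

The coding strand is complementary and antiparallel to the template: take the complement (A↔T, G↔C) and reverse.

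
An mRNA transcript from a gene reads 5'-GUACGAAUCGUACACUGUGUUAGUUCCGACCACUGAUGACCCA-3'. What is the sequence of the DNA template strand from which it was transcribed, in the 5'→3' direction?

Replace U with T to get the coding DNA strand: GTACGAATCGTACACTGTGTTAGTTCCGACCACTGATGACCCA. The template strand is its reverse complement (complement CATGCTTAGCATGTGACACAATCAAGGCTGGTGACTACTGGGT, then reverse).

5′-TGGGTCATCAGTGGTCGGAACTAACACAGTGTACGATTCGTAC-3′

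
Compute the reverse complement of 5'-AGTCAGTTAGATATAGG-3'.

5′-CCTATATCTAACTGACT-3′

Reading the sequence 3'→5' and pairing each base (A↔T, G↔C) gives the reverse complement directly.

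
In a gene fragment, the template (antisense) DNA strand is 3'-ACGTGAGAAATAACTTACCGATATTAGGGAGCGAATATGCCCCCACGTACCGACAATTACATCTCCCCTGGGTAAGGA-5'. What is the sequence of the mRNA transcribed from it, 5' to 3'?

5'-UGCACUCUUUAUUGAAUGGCUAUAAUCCCUCGCUUAUACGGGGGUGCAUGGCUGUUAAUGUAGAGGGGACCCAUUCCU-3'

Reading the template 3'→5' as shown, RNA polymerase pairs each base (A→U, T→A, G↔C) to build mRNA 5'→3' directly.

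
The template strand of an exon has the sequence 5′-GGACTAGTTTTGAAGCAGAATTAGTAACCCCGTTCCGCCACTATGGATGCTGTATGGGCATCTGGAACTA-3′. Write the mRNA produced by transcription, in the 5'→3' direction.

5'-UAGUUCCAGAUGCCCAUACAGCAUCCAUAGUGGCGGAACGGGGUUACUAAUUCUGCUUCAAAACUAGUCC-3'

The mRNA has the sequence of the coding strand (reverse complement of the template) with T→U. Reverse complement of GGACTAGTTTTGAAGCAGAATTAGTAACCCCGTTCCGCCACTATGGATGCTGTATGGGCATCTGGAACTA is TAGTTCCAGATGCCCATACAGCATCCATAGTGGCGGAACGGGGTTACTAATTCTGCTTCAAAACTAGTCC; then T→U.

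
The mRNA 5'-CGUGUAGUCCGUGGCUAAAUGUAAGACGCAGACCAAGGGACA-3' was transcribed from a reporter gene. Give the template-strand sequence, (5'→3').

Replace U with T to get the coding DNA strand: CGTGTAGTCCGTGGCTAAATGTAAGACGCAGACCAAGGGACA. The template strand is its reverse complement (complement GCACATCAGGCACCGATTTACATTCTGCGTCTGGTTCCCTGT, then reverse).

5'-TGTCCCTTGGTCTGCGTCTTACATTTAGCCACGGACTACACG-3'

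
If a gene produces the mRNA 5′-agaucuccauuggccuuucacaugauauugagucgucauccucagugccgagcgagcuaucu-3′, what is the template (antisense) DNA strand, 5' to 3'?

5'-AGATAGCTCGCTCGGCACTGAGGATGACGACTCAATATCATGTGAAAGGCCAATGGAGATCT-3'

Replace U with T to get the coding DNA strand: AGATCTCCATTGGCCTTTCACATGATATTGAGTCGTCATCCTCAGTGCCGAGCGAGCTATCT. The template strand is its reverse complement (complement TCTAGAGGTAACCGGAAAGTGTACTATAACTCAGCAGTAGGAGTCACGGCTCGCTCGATAGA, then reverse).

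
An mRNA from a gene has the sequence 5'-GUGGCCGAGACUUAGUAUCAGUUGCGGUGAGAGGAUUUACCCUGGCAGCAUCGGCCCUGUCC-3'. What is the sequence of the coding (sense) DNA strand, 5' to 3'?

5'-GTGGCCGAGACTTAGTATCAGTTGCGGTGAGAGGATTTACCCTGGCAGCATCGGCCCTGTCC-3'

The coding DNA strand has the same 5'→3' sequence as the mRNA with U replaced by T.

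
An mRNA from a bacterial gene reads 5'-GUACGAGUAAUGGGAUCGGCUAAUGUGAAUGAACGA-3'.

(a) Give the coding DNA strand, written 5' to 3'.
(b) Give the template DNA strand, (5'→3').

(a) The coding strand matches the mRNA with U→T.
(b) The template strand is the reverse complement of the coding strand.

(a) 5'-GTACGAGTAATGGGATCGGCTAATGTGAATGAACGA-3'
(b) 5'-TCGTTCATTCACATTAGCCGATCCCATTACTCGTAC-3'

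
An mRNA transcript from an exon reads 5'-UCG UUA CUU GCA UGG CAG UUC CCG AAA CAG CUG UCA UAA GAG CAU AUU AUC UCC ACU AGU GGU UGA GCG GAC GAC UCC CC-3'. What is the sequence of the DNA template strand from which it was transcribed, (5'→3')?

5′-GGGGAGTCGTCCGCTCAACCACTAGTGGAGATAATATGCTCTTATGACAGCTGTTTCGGGAACTGCCATGCAAGTAACGA-3′

Replace U with T to get the coding DNA strand: TCGTTACTTGCATGGCAGTTCCCGAAACAGCTGTCATAAGAGCATATTATCTCCACTAGTGGTTGAGCGGACGACTCCCC. The template strand is its reverse complement (complement AGCAATGAACGTACCGTCAAGGGCTTTGTCGACAGTATTCTCGTATAATAGAGGTGATCACCAACTCGCCTGCTGAGGGG, then reverse).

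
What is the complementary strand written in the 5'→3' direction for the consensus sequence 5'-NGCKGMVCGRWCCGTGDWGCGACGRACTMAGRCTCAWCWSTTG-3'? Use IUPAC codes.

5'-CAASWGWTGAGYCTKAGTYCGTCGCWHCACGGWYCGBKCMGCN-3'

Standard pairs A↔T, G↔C; ambiguity codes pair R↔Y, M↔K, W↔W, S↔S, D↔H, V↔B, N↔N. Complement (NCGMCKBGCYWGGCACHWCGCTGCYTGAKTCYGAGTWGWSAAC), then reverse for 5'→3'.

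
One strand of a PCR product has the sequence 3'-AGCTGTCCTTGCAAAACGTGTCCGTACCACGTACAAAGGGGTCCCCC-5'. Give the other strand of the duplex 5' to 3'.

5'-TCGACAGGAACGTTTTGCACAGGCATGGTGCATGTTTCCCCAGGGGG-3'

The strand is given 3'→5', so its complement runs 5'→3' in the same left-to-right order: pair each base A↔T, G↔C.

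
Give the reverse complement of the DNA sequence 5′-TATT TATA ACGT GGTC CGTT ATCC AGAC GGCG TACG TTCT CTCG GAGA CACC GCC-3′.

Reading the sequence 3'→5' and pairing each base (A↔T, G↔C) gives the reverse complement directly.

5'-GGCGGTGTCTCCGAGAGAACGTACGCCGTCTGGATAACGGACCACGTTATAAATA-3'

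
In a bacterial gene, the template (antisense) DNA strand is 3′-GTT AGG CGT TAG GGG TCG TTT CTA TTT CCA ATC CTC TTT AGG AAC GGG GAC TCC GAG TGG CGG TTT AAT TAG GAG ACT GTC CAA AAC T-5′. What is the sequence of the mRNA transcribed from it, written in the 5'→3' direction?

5'-CAAUCCGCAAUCCCCAGCAAAGAUAAAGGUUAGGAGAAAUCCUUGCCCCUGAGGCUCACCGCCAAAUUAAUCCUCUGACAGGUUUUGA-3'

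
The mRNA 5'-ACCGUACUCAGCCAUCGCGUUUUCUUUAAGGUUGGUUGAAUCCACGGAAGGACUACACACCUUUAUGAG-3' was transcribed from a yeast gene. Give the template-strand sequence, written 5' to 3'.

Replace U with T to get the coding DNA strand: ACCGTACTCAGCCATCGCGTTTTCTTTAAGGTTGGTTGAATCCACGGAAGGACTACACACCTTTATGAG. The template strand is its reverse complement (complement TGGCATGAGTCGGTAGCGCAAAAGAAATTCCAACCAACTTAGGTGCCTTCCTGATGTGTGGAAATACTC, then reverse).

5′-CTCATAAAGGTGTGTAGTCCTTCCGTGGATTCAACCAACCTTAAAGAAAACGCGATGGCTGAGTACGGT-3′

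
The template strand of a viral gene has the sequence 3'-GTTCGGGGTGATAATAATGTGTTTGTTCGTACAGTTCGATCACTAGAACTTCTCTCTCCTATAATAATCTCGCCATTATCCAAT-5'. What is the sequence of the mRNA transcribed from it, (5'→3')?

Reading the template 3'→5' as shown, RNA polymerase pairs each base (A→U, T→A, G↔C) to build mRNA 5'→3' directly.

5′-CAAGCCCCACUAUUAUUACACAAACAAGCAUGUCAAGCUAGUGAUCUUGAAGAGAGAGGAUAUUAUUAGAGCGGUAAUAGGUUA-3′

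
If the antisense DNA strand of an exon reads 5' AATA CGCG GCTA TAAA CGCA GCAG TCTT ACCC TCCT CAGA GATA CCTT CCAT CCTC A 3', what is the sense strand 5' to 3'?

5'-TGAGGATGGAAGGTATCTCTGAGGAGGGTAAGACTGCTGCGTTTATAGCCGCGTATT-3'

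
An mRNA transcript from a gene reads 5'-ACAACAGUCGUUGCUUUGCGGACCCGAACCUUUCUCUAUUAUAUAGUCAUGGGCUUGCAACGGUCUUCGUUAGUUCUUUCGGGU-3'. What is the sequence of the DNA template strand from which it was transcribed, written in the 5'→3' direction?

Replace U with T to get the coding DNA strand: ACAACAGTCGTTGCTTTGCGGACCCGAACCTTTCTCTATTATATAGTCATGGGCTTGCAACGGTCTTCGTTAGTTCTTTCGGGT. The template strand is its reverse complement (complement TGTTGTCAGCAACGAAACGCCTGGGCTTGGAAAGAGATAATATATCAGTACCCGAACGTTGCCAGAAGCAATCAAGAAAGCCCA, then reverse).

5'-ACCCGAAAGAACTAACGAAGACCGTTGCAAGCCCATGACTATATAATAGAGAAAGGTTCGGGTCCGCAAAGCAACGACTGTTGT-3'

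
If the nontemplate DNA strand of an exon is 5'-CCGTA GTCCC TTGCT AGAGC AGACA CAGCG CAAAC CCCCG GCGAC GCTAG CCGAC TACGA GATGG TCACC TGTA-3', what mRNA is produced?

5'-CCGUAGUCCCUUGCUAGAGCAGACACAGCGCAAACCCCCGGCGACGCUAGCCGACUACGAGAUGGUCACCUGUA-3'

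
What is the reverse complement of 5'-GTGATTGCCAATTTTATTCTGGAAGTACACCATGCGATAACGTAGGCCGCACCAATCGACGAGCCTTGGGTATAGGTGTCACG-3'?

5'-CGTGACACCTATACCCAAGGCTCGTCGATTGGTGCGGCCTACGTTATCGCATGGTGTACTTCCAGAATAAAATTGGCAATCAC-3'

Complement each base (A↔T, G↔C): CACTAACGGTTAAAATAAGACCTTCATGTGGTACGCTATTGCATCCGGCGTGGTTAGCTGCTCGGAACCCATATCCACAGTGC. Then reverse.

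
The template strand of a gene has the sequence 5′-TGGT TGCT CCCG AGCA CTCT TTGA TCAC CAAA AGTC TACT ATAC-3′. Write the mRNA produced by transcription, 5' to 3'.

5'-GUAUAGUAGACUUUUGGUGAUCAAAGAGUGCUCGGGAGCAACCA-3'

RNA polymerase reads the template 3'→5' and synthesizes mRNA 5'→3' by base-pairing (A→U, T→A, G↔C). The complement of the template is ACCAACGAGGGCTCGTGAGAAACTAGTGGTTTTCAGATGATATG; antiparallel, so 5'→3' the coding strand is GTATAGTAGACTTTTGGTGATCAAAGAGTGCTCGGGAGCAACCA. Replace T with U for the mRNA.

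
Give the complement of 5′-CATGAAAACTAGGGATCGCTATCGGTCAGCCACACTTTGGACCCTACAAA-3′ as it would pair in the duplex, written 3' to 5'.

Base-pairing A↔T, G↔C gives the complement. The complementary strand is antiparallel, so paired with a 5'→3' strand it runs 3'→5'.

3'-GTACTTTTGATCCCTAGCGATAGCCAGTCGGTGTGAAACCTGGGATGTTT-5'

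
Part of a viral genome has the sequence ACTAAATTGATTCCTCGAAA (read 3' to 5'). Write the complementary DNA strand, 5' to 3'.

The strand is given 3'→5', so its complement runs 5'→3' in the same left-to-right order: pair each base A↔T, G↔C.

5'-TGATTTAACTAAGGAGCTTT-3'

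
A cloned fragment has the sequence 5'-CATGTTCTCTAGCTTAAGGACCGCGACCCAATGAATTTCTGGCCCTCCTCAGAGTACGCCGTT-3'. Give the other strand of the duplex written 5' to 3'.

The complement of CATGTTCTCTAGCTTAAGGACCGCGACCCAATGAATTTCTGGCCCTCCTCAGAGTACGCCGTT is GTACAAGAGATCGAATTCCTGGCGCTGGGTTACTTAAAGACCGGGAGGAGTCTCATGCGGCAA (A↔T, G↔C). DNA strands are antiparallel, so the complementary strand runs 3'→5'; reversing gives the 5'→3' form.

5'-AACGGCGTACTCTGAGGAGGGCCAGAAATTCATTGGGTCGCGGTCCTTAAGCTAGAGAACATG-3'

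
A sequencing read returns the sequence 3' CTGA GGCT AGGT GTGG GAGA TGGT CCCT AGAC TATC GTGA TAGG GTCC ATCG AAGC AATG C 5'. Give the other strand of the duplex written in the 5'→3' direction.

The strand is given 3'→5', so its complement runs 5'→3' in the same left-to-right order: pair each base A↔T, G↔C.

5'-GACTCCGATCCACACCCTCTACCAGGGATCTGATAGCACTATCCCAGGTAGCTTCGTTACG-3'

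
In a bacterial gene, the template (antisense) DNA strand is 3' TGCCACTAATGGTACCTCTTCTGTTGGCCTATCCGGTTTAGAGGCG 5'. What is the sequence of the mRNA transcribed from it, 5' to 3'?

5'-ACGGUGAUUACCAUGGAGAAGACAACCGGAUAGGCCAAAUCUCCGC-3'

Reading the template 3'→5' as shown, RNA polymerase pairs each base (A→U, T→A, G↔C) to build mRNA 5'→3' directly.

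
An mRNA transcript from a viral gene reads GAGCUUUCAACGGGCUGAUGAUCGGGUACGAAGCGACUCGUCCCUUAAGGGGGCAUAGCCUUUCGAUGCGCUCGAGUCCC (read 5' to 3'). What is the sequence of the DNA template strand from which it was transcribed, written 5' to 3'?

5'-GGGACTCGAGCGCATCGAAAGGCTATGCCCCCTTAAGGGACGAGTCGCTTCGTACCCGATCATCAGCCCGTTGAAAGCTC-3'

Replace U with T to get the coding DNA strand: GAGCTTTCAACGGGCTGATGATCGGGTACGAAGCGACTCGTCCCTTAAGGGGGCATAGCCTTTCGATGCGCTCGAGTCCC. The template strand is its reverse complement (complement CTCGAAAGTTGCCCGACTACTAGCCCATGCTTCGCTGAGCAGGGAATTCCCCCGTATCGGAAAGCTACGCGAGCTCAGGG, then reverse).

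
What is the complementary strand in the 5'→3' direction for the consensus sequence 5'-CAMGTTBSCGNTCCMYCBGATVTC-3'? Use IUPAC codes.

Standard pairs A↔T, G↔C; ambiguity codes pair Y↔R, M↔K, S↔S, B↔V, N↔N. Complement (GTKCAAVSGCNAGGKRGVCTABAG), then reverse for 5'→3'.

5'-GABATCVGRKGGANCGSVAACKTG-3'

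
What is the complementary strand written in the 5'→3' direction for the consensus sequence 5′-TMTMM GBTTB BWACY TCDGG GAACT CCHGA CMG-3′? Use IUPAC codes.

5'-CKGTCDGGAGTTCCCHGARGTWVVAAVCKKAKA-3'

Standard pairs A↔T, G↔C; ambiguity codes pair Y↔R, M↔K, W↔W, B↔V, D↔H. Complement (AKAKKCVAAVVWTGRAGHCCCTTGAGGDCTGKC), then reverse for 5'→3'.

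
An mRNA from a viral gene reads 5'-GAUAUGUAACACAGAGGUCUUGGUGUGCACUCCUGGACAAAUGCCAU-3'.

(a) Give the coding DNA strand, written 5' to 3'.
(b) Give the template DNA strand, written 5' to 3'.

(a) 5'-GATATGTAACACAGAGGTCTTGGTGTGCACTCCTGGACAAATGCCAT-3'
(b) 5′-ATGGCATTTGTCCAGGAGTGCACACCAAGACCTCTGTGTTACATATC-3′

(a) The coding strand matches the mRNA with U→T.
(b) The template strand is the reverse complement of the coding strand.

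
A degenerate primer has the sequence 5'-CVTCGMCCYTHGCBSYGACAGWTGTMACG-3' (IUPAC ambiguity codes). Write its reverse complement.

5'-CGTKACAWCTGTCRSVGCDARGGKCGABG-3'

Standard pairs A↔T, G↔C; ambiguity codes pair Y↔R, M↔K, W↔W, S↔S, B↔V, H↔D. Complement (GBAGCKGGRADCGVSRCTGTCWACAKTGC), then reverse for 5'→3'.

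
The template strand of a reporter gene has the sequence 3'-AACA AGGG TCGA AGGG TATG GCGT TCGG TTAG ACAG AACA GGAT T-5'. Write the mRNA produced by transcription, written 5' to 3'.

5'-UUGUUCCCAGCUUCCCAUACCGCAAGCCAAUCUGUCUUGUCCUAA-3'

Reading the template 3'→5' as shown, RNA polymerase pairs each base (A→U, T→A, G↔C) to build mRNA 5'→3' directly.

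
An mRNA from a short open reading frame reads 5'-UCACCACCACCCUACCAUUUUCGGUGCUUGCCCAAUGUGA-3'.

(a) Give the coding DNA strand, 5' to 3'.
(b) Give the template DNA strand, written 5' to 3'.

(a) 5'-TCACCACCACCCTACCATTTTCGGTGCTTGCCCAATGTGA-3'
(b) 5'-TCACATTGGGCAAGCACCGAAAATGGTAGGGTGGTGGTGA-3'

(a) The coding strand matches the mRNA with U→T.
(b) The template strand is the reverse complement of the coding strand.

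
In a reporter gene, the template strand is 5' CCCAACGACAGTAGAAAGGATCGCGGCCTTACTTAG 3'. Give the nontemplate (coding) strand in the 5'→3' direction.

5'-CTAAGTAAGGCCGCGATCCTTTCTACTGTCGTTGGG-3'

The coding strand is complementary and antiparallel to the template: take the complement (A↔T, G↔C) and reverse.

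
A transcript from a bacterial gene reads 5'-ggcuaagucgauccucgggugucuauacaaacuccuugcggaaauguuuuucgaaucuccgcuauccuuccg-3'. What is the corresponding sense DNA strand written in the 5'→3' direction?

The coding DNA strand has the same 5'→3' sequence as the mRNA with U replaced by T.

5'-GGCTAAGTCGATCCTCGGGTGTCTATACAAACTCCTTGCGGAAATGTTTTTCGAATCTCCGCTATCCTTCCG-3'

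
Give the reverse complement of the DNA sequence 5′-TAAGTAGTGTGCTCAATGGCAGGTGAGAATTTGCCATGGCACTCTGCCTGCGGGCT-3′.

Reading the sequence 3'→5' and pairing each base (A↔T, G↔C) gives the reverse complement directly.

5'-AGCCCGCAGGCAGAGTGCCATGGCAAATTCTCACCTGCCATTGAGCACACTACTTA-3'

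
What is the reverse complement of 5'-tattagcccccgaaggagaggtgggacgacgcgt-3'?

5'-ACGCGTCGTCCCACCTCTCCTTCGGGGGCTAATA-3'

Reading the sequence 3'→5' and pairing each base (A↔T, G↔C) gives the reverse complement directly.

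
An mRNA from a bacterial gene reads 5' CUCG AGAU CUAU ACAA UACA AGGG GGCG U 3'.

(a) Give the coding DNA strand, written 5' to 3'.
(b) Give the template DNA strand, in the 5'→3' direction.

(a) The coding strand matches the mRNA with U→T.
(b) The template strand is the reverse complement of the coding strand.

(a) 5′-CTCGAGATCTATACAATACAAGGGGGCGT-3′
(b) 5′-ACGCCCCCTTGTATTGTATAGATCTCGAG-3′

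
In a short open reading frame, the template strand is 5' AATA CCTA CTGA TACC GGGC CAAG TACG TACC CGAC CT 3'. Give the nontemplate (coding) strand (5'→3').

5'-AGGTCGGGTACGTACTTGGCCCGGTATCAGTAGGTATT-3'

The coding strand is complementary and antiparallel to the template: take the complement (A↔T, G↔C) and reverse.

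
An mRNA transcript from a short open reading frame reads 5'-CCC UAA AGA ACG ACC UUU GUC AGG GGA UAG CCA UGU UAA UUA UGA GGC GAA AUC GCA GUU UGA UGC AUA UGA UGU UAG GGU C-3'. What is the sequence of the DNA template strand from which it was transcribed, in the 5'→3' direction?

5'-GACCCTAACATCATATGCATCAAACTGCGATTTCGCCTCATAATTAACATGGCTATCCCCTGACAAAGGTCGTTCTTTAGGG-3'

Replace U with T to get the coding DNA strand: CCCTAAAGAACGACCTTTGTCAGGGGATAGCCATGTTAATTATGAGGCGAAATCGCAGTTTGATGCATATGATGTTAGGGTC. The template strand is its reverse complement (complement GGGATTTCTTGCTGGAAACAGTCCCCTATCGGTACAATTAATACTCCGCTTTAGCGTCAAACTACGTATACTACAATCCCAG, then reverse).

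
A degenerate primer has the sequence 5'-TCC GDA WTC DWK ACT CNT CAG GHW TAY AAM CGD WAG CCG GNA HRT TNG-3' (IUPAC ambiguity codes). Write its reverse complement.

5'-CNAAYDTNCCGGCTWHCGKTTRTAWDCCTGANGAGTMWHGAWTHCGGA-3'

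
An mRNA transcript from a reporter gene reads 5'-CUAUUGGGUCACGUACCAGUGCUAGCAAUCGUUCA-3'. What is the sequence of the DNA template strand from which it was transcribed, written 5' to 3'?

5′-TGAACGATTGCTAGCACTGGTACGTGACCCAATAG-3′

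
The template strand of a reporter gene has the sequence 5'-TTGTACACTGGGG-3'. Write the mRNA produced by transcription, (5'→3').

RNA polymerase reads the template 3'→5' and synthesizes mRNA 5'→3' by base-pairing (A→U, T→A, G↔C). The complement of the template is AACATGTGACCCC; antiparallel, so 5'→3' the coding strand is CCCCAGTGTACAA. Replace T with U for the mRNA.

5'-CCCCAGUGUACAA-3'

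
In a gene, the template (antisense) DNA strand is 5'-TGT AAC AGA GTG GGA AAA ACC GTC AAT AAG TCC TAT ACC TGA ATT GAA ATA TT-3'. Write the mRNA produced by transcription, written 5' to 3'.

5'-AAUAUUUCAAUUCAGGUAUAGGACUUAUUGACGGUUUUUCCCACUCUGUUACA-3'

The mRNA has the sequence of the coding strand (reverse complement of the template) with T→U. Reverse complement of TGTAACAGAGTGGGAAAAACCGTCAATAAGTCCTATACCTGAATTGAAATATT is AATATTTCAATTCAGGTATAGGACTTATTGACGGTTTTTCCCACTCTGTTACA; then T→U.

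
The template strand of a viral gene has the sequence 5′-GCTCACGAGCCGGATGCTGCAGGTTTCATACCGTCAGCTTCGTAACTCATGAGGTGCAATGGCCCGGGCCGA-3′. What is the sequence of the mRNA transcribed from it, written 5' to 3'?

The mRNA has the sequence of the coding strand (reverse complement of the template) with T→U. Reverse complement of GCTCACGAGCCGGATGCTGCAGGTTTCATACCGTCAGCTTCGTAACTCATGAGGTGCAATGGCCCGGGCCGA is TCGGCCCGGGCCATTGCACCTCATGAGTTACGAAGCTGACGGTATGAAACCTGCAGCATCCGGCTCGTGAGC; then T→U.

5'-UCGGCCCGGGCCAUUGCACCUCAUGAGUUACGAAGCUGACGGUAUGAAACCUGCAGCAUCCGGCUCGUGAGC-3'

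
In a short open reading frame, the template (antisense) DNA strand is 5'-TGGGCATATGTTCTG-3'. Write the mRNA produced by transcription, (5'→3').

RNA polymerase reads the template 3'→5' and synthesizes mRNA 5'→3' by base-pairing (A→U, T→A, G↔C). The complement of the template is ACCCGTATACAAGAC; antiparallel, so 5'→3' the coding strand is CAGAACATATGCCCA. Replace T with U for the mRNA.

5′-CAGAACAUAUGCCCA-3′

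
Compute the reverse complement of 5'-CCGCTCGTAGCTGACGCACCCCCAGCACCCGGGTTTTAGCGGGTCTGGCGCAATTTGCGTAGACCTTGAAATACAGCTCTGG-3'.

5'-CCAGAGCTGTATTTCAAGGTCTACGCAAATTGCGCCAGACCCGCTAAAACCCGGGTGCTGGGGGTGCGTCAGCTACGAGCGG-3'

Complement each base (A↔T, G↔C): GGCGAGCATCGACTGCGTGGGGGTCGTGGGCCCAAAATCGCCCAGACCGCGTTAAACGCATCTGGAACTTTATGTCGAGACC. Then reverse.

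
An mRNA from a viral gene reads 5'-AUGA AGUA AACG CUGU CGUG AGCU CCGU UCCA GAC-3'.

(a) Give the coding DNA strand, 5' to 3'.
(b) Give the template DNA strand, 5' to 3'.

(a) 5'-ATGAAGTAAACGCTGTCGTGAGCTCCGTTCCAGAC-3'
(b) 5'-GTCTGGAACGGAGCTCACGACAGCGTTTACTTCAT-3'

(a) The coding strand matches the mRNA with U→T.
(b) The template strand is the reverse complement of the coding strand.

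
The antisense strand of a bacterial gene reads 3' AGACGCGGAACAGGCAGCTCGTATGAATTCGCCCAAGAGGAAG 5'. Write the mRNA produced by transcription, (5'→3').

Reading the template 3'→5' as shown, RNA polymerase pairs each base (A→U, T→A, G↔C) to build mRNA 5'→3' directly.

5'-UCUGCGCCUUGUCCGUCGAGCAUACUUAAGCGGGUUCUCCUUC-3'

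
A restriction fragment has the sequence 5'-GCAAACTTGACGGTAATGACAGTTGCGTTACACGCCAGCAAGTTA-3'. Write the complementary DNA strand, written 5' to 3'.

5'-TAACTTGCTGGCGTGTAACGCAACTGTCATTACCGTCAAGTTTGC-3'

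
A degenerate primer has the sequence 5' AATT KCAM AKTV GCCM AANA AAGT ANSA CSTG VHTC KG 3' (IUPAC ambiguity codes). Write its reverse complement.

Standard pairs A↔T, G↔C; ambiguity codes pair M↔K, S↔S, H↔D, V↔B, N↔N. Complement (TTAAMGTKTMABCGGKTTNTTTCATNSTGSACBDAGMC), then reverse for 5'→3'.

5'-CMGADBCASGTSNTACTTTNTTKGGCBAMTKTGMAATT-3'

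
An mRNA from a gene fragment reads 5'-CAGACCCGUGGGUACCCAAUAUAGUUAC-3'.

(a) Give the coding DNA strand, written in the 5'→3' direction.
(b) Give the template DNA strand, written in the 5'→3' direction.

(a) The coding strand matches the mRNA with U→T.
(b) The template strand is the reverse complement of the coding strand.

(a) 5'-CAGACCCGTGGGTACCCAATATAGTTAC-3'
(b) 5'-GTAACTATATTGGGTACCCACGGGTCTG-3'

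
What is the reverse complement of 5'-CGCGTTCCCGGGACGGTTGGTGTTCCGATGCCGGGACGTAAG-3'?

5'-CTTACGTCCCGGCATCGGAACACCAACCGTCCCGGGAACGCG-3'

Reading the sequence 3'→5' and pairing each base (A↔T, G↔C) gives the reverse complement directly.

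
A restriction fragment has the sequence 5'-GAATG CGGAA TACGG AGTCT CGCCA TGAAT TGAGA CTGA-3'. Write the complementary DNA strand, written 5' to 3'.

5'-TCAGTCTCAATTCATGGCGAGACTCCGTATTCCGCATTC-3'

The complement of GAATGCGGAATACGGAGTCTCGCCATGAATTGAGACTGA is CTTACGCCTTATGCCTCAGAGCGGTACTTAACTCTGACT (A↔T, G↔C). DNA strands are antiparallel, so the complementary strand runs 3'→5'; reversing gives the 5'→3' form.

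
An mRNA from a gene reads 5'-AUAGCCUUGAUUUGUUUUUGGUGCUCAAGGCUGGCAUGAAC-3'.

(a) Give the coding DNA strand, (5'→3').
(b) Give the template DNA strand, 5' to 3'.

(a) 5'-ATAGCCTTGATTTGTTTTTGGTGCTCAAGGCTGGCATGAAC-3'
(b) 5'-GTTCATGCCAGCCTTGAGCACCAAAAACAAATCAAGGCTAT-3'

(a) The coding strand matches the mRNA with U→T.
(b) The template strand is the reverse complement of the coding strand.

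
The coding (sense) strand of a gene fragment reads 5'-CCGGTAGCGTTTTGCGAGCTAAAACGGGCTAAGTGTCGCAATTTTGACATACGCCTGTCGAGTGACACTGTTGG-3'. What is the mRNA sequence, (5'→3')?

mRNA has the coding-strand sequence with U in place of T.

5'-CCGGUAGCGUUUUGCGAGCUAAAACGGGCUAAGUGUCGCAAUUUUGACAUACGCCUGUCGAGUGACACUGUUGG-3'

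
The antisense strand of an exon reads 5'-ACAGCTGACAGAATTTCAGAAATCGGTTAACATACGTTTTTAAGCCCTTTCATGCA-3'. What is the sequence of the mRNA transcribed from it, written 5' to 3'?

5'-UGCAUGAAAGGGCUUAAAAACGUAUGUUAACCGAUUUCUGAAAUUCUGUCAGCUGU-3'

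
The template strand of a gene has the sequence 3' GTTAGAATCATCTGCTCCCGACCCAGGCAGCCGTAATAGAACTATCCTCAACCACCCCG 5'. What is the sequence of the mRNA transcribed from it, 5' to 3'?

5'-CAAUCUUAGUAGACGAGGGCUGGGUCCGUCGGCAUUAUCUUGAUAGGAGUUGGUGGGGC-3'

Reading the template 3'→5' as shown, RNA polymerase pairs each base (A→U, T→A, G↔C) to build mRNA 5'→3' directly.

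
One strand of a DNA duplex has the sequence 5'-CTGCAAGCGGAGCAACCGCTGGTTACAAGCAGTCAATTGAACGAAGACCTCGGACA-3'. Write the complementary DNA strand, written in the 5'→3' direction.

5'-TGTCCGAGGTCTTCGTTCAATTGACTGCTTGTAACCAGCGGTTGCTCCGCTTGCAG-3'

The complement of CTGCAAGCGGAGCAACCGCTGGTTACAAGCAGTCAATTGAACGAAGACCTCGGACA is GACGTTCGCCTCGTTGGCGACCAATGTTCGTCAGTTAACTTGCTTCTGGAGCCTGT (A↔T, G↔C). DNA strands are antiparallel, so the complementary strand runs 3'→5'; reversing gives the 5'→3' form.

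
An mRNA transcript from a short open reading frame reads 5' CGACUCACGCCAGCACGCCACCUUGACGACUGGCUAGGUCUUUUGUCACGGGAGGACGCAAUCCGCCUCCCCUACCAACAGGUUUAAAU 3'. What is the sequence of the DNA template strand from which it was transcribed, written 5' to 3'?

Replace U with T to get the coding DNA strand: CGACTCACGCCAGCACGCCACCTTGACGACTGGCTAGGTCTTTTGTCACGGGAGGACGCAATCCGCCTCCCCTACCAACAGGTTTAAAT. The template strand is its reverse complement (complement GCTGAGTGCGGTCGTGCGGTGGAACTGCTGACCGATCCAGAAAACAGTGCCCTCCTGCGTTAGGCGGAGGGGATGGTTGTCCAAATTTA, then reverse).

5'-ATTTAAACCTGTTGGTAGGGGAGGCGGATTGCGTCCTCCCGTGACAAAAGACCTAGCCAGTCGTCAAGGTGGCGTGCTGGCGTGAGTCG-3'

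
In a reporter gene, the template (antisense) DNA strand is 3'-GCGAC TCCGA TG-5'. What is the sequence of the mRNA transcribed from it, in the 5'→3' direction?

5'-CGCUGAGGCUAC-3'

Reading the template 3'→5' as shown, RNA polymerase pairs each base (A→U, T→A, G↔C) to build mRNA 5'→3' directly.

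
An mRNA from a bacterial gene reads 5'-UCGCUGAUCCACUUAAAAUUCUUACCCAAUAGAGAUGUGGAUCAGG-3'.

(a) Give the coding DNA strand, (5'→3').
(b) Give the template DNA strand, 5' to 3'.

(a) The coding strand matches the mRNA with U→T.
(b) The template strand is the reverse complement of the coding strand.

(a) 5'-TCGCTGATCCACTTAAAATTCTTACCCAATAGAGATGTGGATCAGG-3'
(b) 5'-CCTGATCCACATCTCTATTGGGTAAGAATTTTAAGTGGATCAGCGA-3'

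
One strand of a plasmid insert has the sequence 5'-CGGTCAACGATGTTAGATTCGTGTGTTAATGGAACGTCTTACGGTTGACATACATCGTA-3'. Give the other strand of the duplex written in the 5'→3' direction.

The complement of CGGTCAACGATGTTAGATTCGTGTGTTAATGGAACGTCTTACGGTTGACATACATCGTA is GCCAGTTGCTACAATCTAAGCACACAATTACCTTGCAGAATGCCAACTGTATGTAGCAT (A↔T, G↔C). DNA strands are antiparallel, so the complementary strand runs 3'→5'; reversing gives the 5'→3' form.

5′-TACGATGTATGTCAACCGTAAGACGTTCCATTAACACACGAATCTAACATCGTTGACCG-3′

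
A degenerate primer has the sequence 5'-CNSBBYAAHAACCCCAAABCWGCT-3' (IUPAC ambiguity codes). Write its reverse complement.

5'-AGCWGVTTTGGGGTTDTTRVVSNG-3'

Standard pairs A↔T, G↔C; ambiguity codes pair Y↔R, W↔W, S↔S, B↔V, H↔D, N↔N. Complement (GNSVVRTTDTTGGGGTTTVGWCGA), then reverse for 5'→3'.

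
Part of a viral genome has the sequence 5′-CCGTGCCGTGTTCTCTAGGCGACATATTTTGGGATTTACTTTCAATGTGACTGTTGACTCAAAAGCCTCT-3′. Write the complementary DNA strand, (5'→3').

5'-AGAGGCTTTTGAGTCAACAGTCACATTGAAAGTAAATCCCAAAATATGTCGCCTAGAGAACACGGCACGG-3'

Pairing A↔T and G↔C gives GGCACGGCACAAGAGATCCGCTGTATAAAACCCTAAATGAAAGTTACACTGACAACTGAGTTTTCGGAGA, running 3'→5'. Reverse for the 5'→3' convention.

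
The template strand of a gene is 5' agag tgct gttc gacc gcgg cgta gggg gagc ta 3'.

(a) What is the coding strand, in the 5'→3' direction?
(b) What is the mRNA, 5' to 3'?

(a) 5'-TAGCTCCCCCTACGCCGCGGTCGAACAGCACTCT-3'
(b) 5'-UAGCUCCCCCUACGCCGCGGUCGAACAGCACUCU-3'

(a) The coding strand is the reverse complement of the template: complement TCTCACGACAAGCTGGCGCCGCATCCCCCTCGAT, then reverse.
(b) mRNA has the coding-strand sequence with T→U.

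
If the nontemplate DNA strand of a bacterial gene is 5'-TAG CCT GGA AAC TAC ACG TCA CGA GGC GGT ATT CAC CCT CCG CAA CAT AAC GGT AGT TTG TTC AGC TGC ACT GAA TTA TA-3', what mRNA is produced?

mRNA has the coding-strand sequence with U in place of T.

5′-UAGCCUGGAAACUACACGUCACGAGGCGGUAUUCACCCUCCGCAACAUAACGGUAGUUUGUUCAGCUGCACUGAAUUAUA-3′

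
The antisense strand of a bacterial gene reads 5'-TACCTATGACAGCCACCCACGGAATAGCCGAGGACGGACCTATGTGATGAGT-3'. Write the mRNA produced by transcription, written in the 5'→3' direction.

RNA polymerase reads the template 3'→5' and synthesizes mRNA 5'→3' by base-pairing (A→U, T→A, G↔C). The complement of the template is ATGGATACTGTCGGTGGGTGCCTTATCGGCTCCTGCCTGGATACACTACTCA; antiparallel, so 5'→3' the coding strand is ACTCATCACATAGGTCCGTCCTCGGCTATTCCGTGGGTGGCTGTCATAGGTA. Replace T with U for the mRNA.

5′-ACUCAUCACAUAGGUCCGUCCUCGGCUAUUCCGUGGGUGGCUGUCAUAGGUA-3′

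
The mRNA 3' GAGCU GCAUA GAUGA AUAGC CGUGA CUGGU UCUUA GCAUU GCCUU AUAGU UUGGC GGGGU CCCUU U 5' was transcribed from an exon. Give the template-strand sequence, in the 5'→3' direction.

5'-CTCGACGTATCTACTTATCGGCACTGACCAAGAATCGTAACGGAATATCAAACCGCCCCAGGGAAA-3'

Written 5'→3' the mRNA is UUUCCCUGGGGCGGUUUGAUAUUCCGUUACGAUUCUUGGUCAGUGCCGAUAAGUAGAUACGUCGAG, so the coding DNA strand is TTTCCCTGGGGCGGTTTGATATTCCGTTACGATTCTTGGTCAGTGCCGATAAGTAGATACGTCGAG. The template is its reverse complement.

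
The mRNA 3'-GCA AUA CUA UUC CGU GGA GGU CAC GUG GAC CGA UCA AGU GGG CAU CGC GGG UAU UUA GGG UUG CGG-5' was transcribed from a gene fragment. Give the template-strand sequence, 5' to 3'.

Written 5'→3' the mRNA is GGCGUUGGGAUUUAUGGGCGCUACGGGUGAACUAGCCAGGUGCACUGGAGGUGCCUUAUCAUAACG, so the coding DNA strand is GGCGTTGGGATTTATGGGCGCTACGGGTGAACTAGCCAGGTGCACTGGAGGTGCCTTATCATAACG. The template is its reverse complement.

5'-CGTTATGATAAGGCACCTCCAGTGCACCTGGCTAGTTCACCCGTAGCGCCCATAAATCCCAACGCC-3'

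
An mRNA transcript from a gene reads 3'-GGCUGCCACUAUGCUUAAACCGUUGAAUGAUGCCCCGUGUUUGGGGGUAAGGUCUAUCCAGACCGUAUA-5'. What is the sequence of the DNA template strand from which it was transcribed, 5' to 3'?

Written 5'→3' the mRNA is AUAUGCCAGACCUAUCUGGAAUGGGGGUUUGUGCCCCGUAGUAAGUUGCCAAAUUCGUAUCACCGUCGG, so the coding DNA strand is ATATGCCAGACCTATCTGGAATGGGGGTTTGTGCCCCGTAGTAAGTTGCCAAATTCGTATCACCGTCGG. The template is its reverse complement.

5'-CCGACGGTGATACGAATTTGGCAACTTACTACGGGGCACAAACCCCCATTCCAGATAGGTCTGGCATAT-3'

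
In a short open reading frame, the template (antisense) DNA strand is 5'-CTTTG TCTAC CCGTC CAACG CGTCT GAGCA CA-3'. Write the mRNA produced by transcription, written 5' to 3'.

The mRNA has the sequence of the coding strand (reverse complement of the template) with T→U. Reverse complement of CTTTGTCTACCCGTCCAACGCGTCTGAGCACA is TGTGCTCAGACGCGTTGGACGGGTAGACAAAG; then T→U.

5'-UGUGCUCAGACGCGUUGGACGGGUAGACAAAG-3'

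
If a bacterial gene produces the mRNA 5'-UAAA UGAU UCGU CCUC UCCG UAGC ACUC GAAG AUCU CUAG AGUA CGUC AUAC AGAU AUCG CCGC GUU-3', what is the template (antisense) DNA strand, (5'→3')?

5'-AACGCGGCGATATCTGTATGACGTACTCTAGAGATCTTCGAGTGCTACGGAGAGGACGAATCATTTA-3'

Replace U with T to get the coding DNA strand: TAAATGATTCGTCCTCTCCGTAGCACTCGAAGATCTCTAGAGTACGTCATACAGATATCGCCGCGTT. The template strand is its reverse complement (complement ATTTACTAAGCAGGAGAGGCATCGTGAGCTTCTAGAGATCTCATGCAGTATGTCTATAGCGGCGCAA, then reverse).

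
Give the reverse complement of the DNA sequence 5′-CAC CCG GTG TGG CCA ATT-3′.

Complement each base (A↔T, G↔C): GTGGGCCACACCGGTTAA. Then reverse.

5′-AATTGGCCACACCGGGTG-3′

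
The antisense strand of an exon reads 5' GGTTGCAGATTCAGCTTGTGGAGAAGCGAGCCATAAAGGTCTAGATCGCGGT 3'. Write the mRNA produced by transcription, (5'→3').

RNA polymerase reads the template 3'→5' and synthesizes mRNA 5'→3' by base-pairing (A→U, T→A, G↔C). The complement of the template is CCAACGTCTAAGTCGAACACCTCTTCGCTCGGTATTTCCAGATCTAGCGCCA; antiparallel, so 5'→3' the coding strand is ACCGCGATCTAGACCTTTATGGCTCGCTTCTCCACAAGCTGAATCTGCAACC. Replace T with U for the mRNA.

5'-ACCGCGAUCUAGACCUUUAUGGCUCGCUUCUCCACAAGCUGAAUCUGCAACC-3'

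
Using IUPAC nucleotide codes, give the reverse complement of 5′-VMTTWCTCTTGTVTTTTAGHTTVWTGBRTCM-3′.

Standard pairs A↔T, G↔C; ambiguity codes pair R↔Y, M↔K, W↔W, B↔V, H↔D. Complement (BKAAWGAGAACABAAAATCDAABWACVYAGK), then reverse for 5'→3'.

5'-KGAYVCAWBAADCTAAAABACAAGAGWAAKB-3'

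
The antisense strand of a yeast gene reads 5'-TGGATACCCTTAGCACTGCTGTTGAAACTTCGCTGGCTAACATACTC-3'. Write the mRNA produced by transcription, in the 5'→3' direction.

5'-GAGUAUGUUAGCCAGCGAAGUUUCAACAGCAGUGCUAAGGGUAUCCA-3'

RNA polymerase reads the template 3'→5' and synthesizes mRNA 5'→3' by base-pairing (A→U, T→A, G↔C). The complement of the template is ACCTATGGGAATCGTGACGACAACTTTGAAGCGACCGATTGTATGAG; antiparallel, so 5'→3' the coding strand is GAGTATGTTAGCCAGCGAAGTTTCAACAGCAGTGCTAAGGGTATCCA. Replace T with U for the mRNA.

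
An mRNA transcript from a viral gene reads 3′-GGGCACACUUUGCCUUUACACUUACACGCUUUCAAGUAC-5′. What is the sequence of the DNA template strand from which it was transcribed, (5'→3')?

5'-CCCGTGTGAAACGGAAATGTGAATGTGCGAAAGTTCATG-3'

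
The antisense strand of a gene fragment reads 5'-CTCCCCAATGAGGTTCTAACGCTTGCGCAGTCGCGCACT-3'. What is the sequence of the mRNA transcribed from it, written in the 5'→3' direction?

5′-AGUGCGCGACUGCGCAAGCGUUAGAACCUCAUUGGGGAG-3′

RNA polymerase reads the template 3'→5' and synthesizes mRNA 5'→3' by base-pairing (A→U, T→A, G↔C). The complement of the template is GAGGGGTTACTCCAAGATTGCGAACGCGTCAGCGCGTGA; antiparallel, so 5'→3' the coding strand is AGTGCGCGACTGCGCAAGCGTTAGAACCTCATTGGGGAG. Replace T with U for the mRNA.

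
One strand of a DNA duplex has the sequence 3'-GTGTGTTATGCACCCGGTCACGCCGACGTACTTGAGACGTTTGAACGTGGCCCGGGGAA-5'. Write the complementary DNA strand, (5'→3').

5'-CACACAATACGTGGGCCAGTGCGGCTGCATGAACTCTGCAAACTTGCACCGGGCCCCTT-3'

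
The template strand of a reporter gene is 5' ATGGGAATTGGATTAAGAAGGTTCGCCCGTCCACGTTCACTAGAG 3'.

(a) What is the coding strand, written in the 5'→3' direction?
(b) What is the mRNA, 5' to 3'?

(a) 5'-CTCTAGTGAACGTGGACGGGCGAACCTTCTTAATCCAATTCCCAT-3'
(b) 5'-CUCUAGUGAACGUGGACGGGCGAACCUUCUUAAUCCAAUUCCCAU-3'

(a) The coding strand is the reverse complement of the template: complement TACCCTTAACCTAATTCTTCCAAGCGGGCAGGTGCAAGTGATCTC, then reverse.
(b) mRNA has the coding-strand sequence with T→U.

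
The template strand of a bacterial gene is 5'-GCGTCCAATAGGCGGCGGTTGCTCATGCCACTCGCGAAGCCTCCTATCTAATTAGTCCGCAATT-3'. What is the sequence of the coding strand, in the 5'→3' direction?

5'-AATTGCGGACTAATTAGATAGGAGGCTTCGCGAGTGGCATGAGCAACCGCCGCCTATTGGACGC-3'

The coding strand is complementary and antiparallel to the template: take the complement (A↔T, G↔C) and reverse.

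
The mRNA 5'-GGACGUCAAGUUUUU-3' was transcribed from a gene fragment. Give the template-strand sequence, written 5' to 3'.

Replace U with T to get the coding DNA strand: GGACGTCAAGTTTTT. The template strand is its reverse complement (complement CCTGCAGTTCAAAAA, then reverse).

5'-AAAAACTTGACGTCC-3'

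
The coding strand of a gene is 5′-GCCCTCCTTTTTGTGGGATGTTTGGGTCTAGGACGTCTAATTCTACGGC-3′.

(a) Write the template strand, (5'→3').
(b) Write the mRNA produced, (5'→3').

(a) The template strand is the reverse complement of the coding strand: complement CGGGAGGAAAAACACCCTACAAACCCAGATCCTGCAGATTAAGATGCCG, then reverse.
(b) mRNA matches the coding strand with T→U.

(a) 5'-GCCGTAGAATTAGACGTCCTAGACCCAAACATCCCACAAAAAGGAGGGC-3'
(b) 5'-GCCCUCCUUUUUGUGGGAUGUUUGGGUCUAGGACGUCUAAUUCUACGGC-3'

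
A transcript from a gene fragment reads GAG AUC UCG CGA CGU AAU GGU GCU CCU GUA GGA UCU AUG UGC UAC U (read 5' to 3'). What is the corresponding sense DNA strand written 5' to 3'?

The coding DNA strand has the same 5'→3' sequence as the mRNA with U replaced by T.

5'-GAGATCTCGCGACGTAATGGTGCTCCTGTAGGATCTATGTGCTACT-3'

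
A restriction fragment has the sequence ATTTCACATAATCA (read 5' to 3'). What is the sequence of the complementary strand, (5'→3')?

Pairing A↔T and G↔C gives TAAAGTGTATTAGT, running 3'→5'. Reverse for the 5'→3' convention.

5′-TGATTATGTGAAAT-3′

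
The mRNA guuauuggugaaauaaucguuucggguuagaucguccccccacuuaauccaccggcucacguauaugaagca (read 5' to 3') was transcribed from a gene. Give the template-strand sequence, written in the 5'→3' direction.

Replace U with T to get the coding DNA strand: GTTATTGGTGAAATAATCGTTTCGGGTTAGATCGTCCCCCCACTTAATCCACCGGCTCACGTATATGAAGCA. The template strand is its reverse complement (complement CAATAACCACTTTATTAGCAAAGCCCAATCTAGCAGGGGGGTGAATTAGGTGGCCGAGTGCATATACTTCGT, then reverse).

5'-TGCTTCATATACGTGAGCCGGTGGATTAAGTGGGGGGACGATCTAACCCGAAACGATTATTTCACCAATAAC-3'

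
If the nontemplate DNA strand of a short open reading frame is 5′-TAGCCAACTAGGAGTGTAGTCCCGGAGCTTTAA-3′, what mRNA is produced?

The mRNA is synthesized from the template strand, so it matches the coding strand with T replaced by U.

5'-UAGCCAACUAGGAGUGUAGUCCCGGAGCUUUAA-3'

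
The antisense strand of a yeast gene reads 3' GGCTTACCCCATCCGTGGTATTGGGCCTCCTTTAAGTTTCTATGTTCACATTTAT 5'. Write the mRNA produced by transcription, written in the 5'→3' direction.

Reading the template 3'→5' as shown, RNA polymerase pairs each base (A→U, T→A, G↔C) to build mRNA 5'→3' directly.

5'-CCGAAUGGGGUAGGCACCAUAACCCGGAGGAAAUUCAAAGAUACAAGUGUAAAUA-3'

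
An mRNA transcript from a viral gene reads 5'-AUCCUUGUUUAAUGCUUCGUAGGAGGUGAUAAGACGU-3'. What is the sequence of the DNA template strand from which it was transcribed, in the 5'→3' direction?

5'-ACGTCTTATCACCTCCTACGAAGCATTAAACAAGGAT-3'

Replace U with T to get the coding DNA strand: ATCCTTGTTTAATGCTTCGTAGGAGGTGATAAGACGT. The template strand is its reverse complement (complement TAGGAACAAATTACGAAGCATCCTCCACTATTCTGCA, then reverse).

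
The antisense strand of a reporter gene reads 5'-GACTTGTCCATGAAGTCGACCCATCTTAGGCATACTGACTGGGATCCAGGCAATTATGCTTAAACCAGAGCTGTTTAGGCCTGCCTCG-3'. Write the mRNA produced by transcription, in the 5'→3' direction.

5'-CGAGGCAGGCCUAAACAGCUCUGGUUUAAGCAUAAUUGCCUGGAUCCCAGUCAGUAUGCCUAAGAUGGGUCGACUUCAUGGACAAGUC-3'

RNA polymerase reads the template 3'→5' and synthesizes mRNA 5'→3' by base-pairing (A→U, T→A, G↔C). The complement of the template is CTGAACAGGTACTTCAGCTGGGTAGAATCCGTATGACTGACCCTAGGTCCGTTAATACGAATTTGGTCTCGACAAATCCGGACGGAGC; antiparallel, so 5'→3' the coding strand is CGAGGCAGGCCTAAACAGCTCTGGTTTAAGCATAATTGCCTGGATCCCAGTCAGTATGCCTAAGATGGGTCGACTTCATGGACAAGTC. Replace T with U for the mRNA.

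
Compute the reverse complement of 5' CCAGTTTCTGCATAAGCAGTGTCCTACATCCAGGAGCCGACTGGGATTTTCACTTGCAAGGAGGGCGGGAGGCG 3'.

5'-CGCCTCCCGCCCTCCTTGCAAGTGAAAATCCCAGTCGGCTCCTGGATGTAGGACACTGCTTATGCAGAAACTGG-3'

Reading the sequence 3'→5' and pairing each base (A↔T, G↔C) gives the reverse complement directly.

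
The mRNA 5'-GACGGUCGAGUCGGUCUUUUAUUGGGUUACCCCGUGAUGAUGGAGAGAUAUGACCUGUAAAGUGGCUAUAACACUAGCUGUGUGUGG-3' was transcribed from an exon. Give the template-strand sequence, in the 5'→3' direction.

5'-CCACACACAGCTAGTGTTATAGCCACTTTACAGGTCATATCTCTCCATCATCACGGGGTAACCCAATAAAAGACCGACTCGACCGTC-3'

Replace U with T to get the coding DNA strand: GACGGTCGAGTCGGTCTTTTATTGGGTTACCCCGTGATGATGGAGAGATATGACCTGTAAAGTGGCTATAACACTAGCTGTGTGTGG. The template strand is its reverse complement (complement CTGCCAGCTCAGCCAGAAAATAACCCAATGGGGCACTACTACCTCTCTATACTGGACATTTCACCGATATTGTGATCGACACACACC, then reverse).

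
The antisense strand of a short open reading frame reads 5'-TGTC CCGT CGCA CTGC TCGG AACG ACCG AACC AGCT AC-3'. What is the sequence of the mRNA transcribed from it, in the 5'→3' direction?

The mRNA has the sequence of the coding strand (reverse complement of the template) with T→U. Reverse complement of TGTCCCGTCGCACTGCTCGGAACGACCGAACCAGCTAC is GTAGCTGGTTCGGTCGTTCCGAGCAGTGCGACGGGACA; then T→U.

5'-GUAGCUGGUUCGGUCGUUCCGAGCAGUGCGACGGGACA-3'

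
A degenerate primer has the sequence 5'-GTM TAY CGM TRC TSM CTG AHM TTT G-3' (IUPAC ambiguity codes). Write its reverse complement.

5'-CAAAKDTCAGKSAGYAKCGRTAKAC-3'

Standard pairs A↔T, G↔C; ambiguity codes pair R↔Y, M↔K, S↔S, H↔D. Complement (CAKATRGCKAYGASKGACTDKAAAC), then reverse for 5'→3'.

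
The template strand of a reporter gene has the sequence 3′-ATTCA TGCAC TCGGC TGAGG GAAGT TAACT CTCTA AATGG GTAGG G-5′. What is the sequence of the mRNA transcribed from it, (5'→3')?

Reading the template 3'→5' as shown, RNA polymerase pairs each base (A→U, T→A, G↔C) to build mRNA 5'→3' directly.

5'-UAAGUACGUGAGCCGACUCCCUUCAAUUGAGAGAUUUACCCAUCCC-3'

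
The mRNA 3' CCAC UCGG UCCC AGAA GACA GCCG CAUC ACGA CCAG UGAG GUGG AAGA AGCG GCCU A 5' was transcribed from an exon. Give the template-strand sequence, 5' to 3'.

Written 5'→3' the mRNA is AUCCGGCGAAGAAGGUGGAGUGACCAGCACUACGCCGACAGAAGACCCUGGCUCACC, so the coding DNA strand is ATCCGGCGAAGAAGGTGGAGTGACCAGCACTACGCCGACAGAAGACCCTGGCTCACC. The template is its reverse complement.

5'-GGTGAGCCAGGGTCTTCTGTCGGCGTAGTGCTGGTCACTCCACCTTCTTCGCCGGAT-3'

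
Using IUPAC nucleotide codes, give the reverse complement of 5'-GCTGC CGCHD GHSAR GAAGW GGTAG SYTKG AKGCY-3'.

5′-RGCMTCMARSCTACCWCTTCYTSDCHDGCGGCAGC-3′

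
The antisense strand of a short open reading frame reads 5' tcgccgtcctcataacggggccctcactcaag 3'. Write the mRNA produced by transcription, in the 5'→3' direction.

The mRNA has the sequence of the coding strand (reverse complement of the template) with T→U. Reverse complement of TCGCCGTCCTCATAACGGGGCCCTCACTCAAG is CTTGAGTGAGGGCCCCGTTATGAGGACGGCGA; then T→U.

5′-CUUGAGUGAGGGCCCCGUUAUGAGGACGGCGA-3′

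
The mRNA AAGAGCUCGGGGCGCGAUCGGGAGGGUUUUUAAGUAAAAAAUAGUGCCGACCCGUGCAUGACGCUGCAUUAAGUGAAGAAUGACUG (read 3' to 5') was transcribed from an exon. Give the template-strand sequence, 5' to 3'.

5'-TTCTCGAGCCCCGCGCTAGCCCTCCCAAAAATTCATTTTTTATCACGGCTGGGCACGTACTGCGACGTAATTCACTTCTTACTGAC-3'

Written 5'→3' the mRNA is GUCAGUAAGAAGUGAAUUACGUCGCAGUACGUGCCCAGCCGUGAUAAAAAAUGAAUUUUUGGGAGGGCUAGCGCGGGGCUCGAGAA, so the coding DNA strand is GTCAGTAAGAAGTGAATTACGTCGCAGTACGTGCCCAGCCGTGATAAAAAATGAATTTTTGGGAGGGCTAGCGCGGGGCTCGAGAA. The template is its reverse complement.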